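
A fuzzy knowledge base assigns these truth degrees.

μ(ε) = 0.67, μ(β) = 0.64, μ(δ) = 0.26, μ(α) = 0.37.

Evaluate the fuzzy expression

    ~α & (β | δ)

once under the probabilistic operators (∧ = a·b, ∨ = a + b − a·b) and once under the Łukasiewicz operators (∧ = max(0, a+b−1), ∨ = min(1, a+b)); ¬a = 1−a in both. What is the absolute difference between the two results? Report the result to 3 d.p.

0.068

Under probabilistic:
  ~α = 1 − 0.3700 = 0.6300
  β | δ = a + b − a·b on (0.6400, 0.2600) = 0.7336
  ~α & (β | δ) = a·b on (0.6300, 0.7336) = 0.4622
  → value = 0.4622
Under Łukasiewicz:
  ~α = 1 − 0.37 = 0.63
  β | δ = min(1, a+b) on (0.64, 0.26) = 0.90
  ~α & (β | δ) = max(0, a+b−1) on (0.63, 0.90) = 0.53
  → value = 0.5300
|0.4622 − 0.5300| = 0.068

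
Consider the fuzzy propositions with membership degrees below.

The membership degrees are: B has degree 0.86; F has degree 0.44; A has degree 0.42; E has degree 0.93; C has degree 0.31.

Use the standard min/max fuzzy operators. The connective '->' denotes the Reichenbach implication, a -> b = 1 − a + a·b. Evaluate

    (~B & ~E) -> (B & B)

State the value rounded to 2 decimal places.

0.99

~B = 1 − 0.86 = 0.14
~E = 1 − 0.93 = 0.07
~B & ~E = min(a, b) on (0.14, 0.07) = 0.07
B & B = min(a, b) on (0.86, 0.86) = 0.86
(~B & ~E) -> (B & B)  [Reichenbach: 1 − a + a·b] with a=0.07, b=0.86 → 0.99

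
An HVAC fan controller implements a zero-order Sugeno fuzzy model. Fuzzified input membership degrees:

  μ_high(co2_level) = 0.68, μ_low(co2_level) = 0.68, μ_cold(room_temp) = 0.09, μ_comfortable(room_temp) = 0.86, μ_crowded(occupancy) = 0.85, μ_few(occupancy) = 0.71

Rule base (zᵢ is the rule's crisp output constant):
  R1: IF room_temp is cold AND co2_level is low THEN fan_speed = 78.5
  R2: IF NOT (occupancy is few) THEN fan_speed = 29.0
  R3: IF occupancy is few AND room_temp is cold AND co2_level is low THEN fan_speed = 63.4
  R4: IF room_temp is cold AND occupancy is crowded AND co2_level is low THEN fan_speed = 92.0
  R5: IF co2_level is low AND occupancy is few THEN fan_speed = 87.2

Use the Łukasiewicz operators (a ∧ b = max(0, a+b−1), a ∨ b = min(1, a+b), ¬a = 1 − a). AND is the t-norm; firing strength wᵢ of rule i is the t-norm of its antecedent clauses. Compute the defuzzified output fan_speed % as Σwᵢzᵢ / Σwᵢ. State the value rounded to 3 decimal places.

62.379

R1 (z=78.5): cold=0.09, low=0.68; AND[max(0, a+b−1)] → w = 0.00
R2 (z=29.0): ¬few=1−0.71=0.29 → w = 0.29
R3 (z=63.4): few=0.71, cold=0.09, low=0.68; AND[max(0, a+b−1)] → w = 0.00
R4 (z=92.0): cold=0.09, crowded=0.85, low=0.68; AND[max(0, a+b−1)] → w = 0.00
R5 (z=87.2): low=0.68, few=0.71; AND[max(0, a+b−1)] → w = 0.39
Weighted average = (0.00·78.5 + 0.29·29.0 + 0.00·63.4 + 0.00·92.0 + 0.39·87.2) / (0.00 + 0.29 + 0.00 + 0.00 + 0.39)
  = 42.4180 / 0.6800 = 62.379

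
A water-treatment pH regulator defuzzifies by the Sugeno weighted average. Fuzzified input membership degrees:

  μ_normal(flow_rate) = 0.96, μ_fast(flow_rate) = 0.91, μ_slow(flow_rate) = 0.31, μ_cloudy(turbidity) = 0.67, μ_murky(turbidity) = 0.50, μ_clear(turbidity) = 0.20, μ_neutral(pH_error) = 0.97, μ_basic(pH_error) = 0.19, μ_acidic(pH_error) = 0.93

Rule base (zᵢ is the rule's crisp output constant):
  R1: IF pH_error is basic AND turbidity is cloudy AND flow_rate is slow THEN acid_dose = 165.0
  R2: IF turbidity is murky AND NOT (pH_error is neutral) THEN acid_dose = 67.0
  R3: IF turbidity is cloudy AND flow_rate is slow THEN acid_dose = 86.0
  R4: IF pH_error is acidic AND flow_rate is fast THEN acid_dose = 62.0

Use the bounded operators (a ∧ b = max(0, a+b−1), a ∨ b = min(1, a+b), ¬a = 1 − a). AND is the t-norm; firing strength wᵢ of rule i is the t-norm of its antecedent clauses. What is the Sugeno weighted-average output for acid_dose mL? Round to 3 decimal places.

R1 (z=165.0): basic=0.19, cloudy=0.67, slow=0.31; AND[max(0, a+b−1)] → w = 0.00
R2 (z=67.0): murky=0.50, ¬neutral=1−0.97=0.03; AND[max(0, a+b−1)] → w = 0.00
R3 (z=86.0): cloudy=0.67, slow=0.31; AND[max(0, a+b−1)] → w = 0.00
R4 (z=62.0): acidic=0.93, fast=0.91; AND[max(0, a+b−1)] → w = 0.84
Weighted average = (0.00·165.0 + 0.00·67.0 + 0.00·86.0 + 0.84·62.0) / (0.00 + 0.00 + 0.00 + 0.84)
  = 52.0800 / 0.8400 = 62.000

62.000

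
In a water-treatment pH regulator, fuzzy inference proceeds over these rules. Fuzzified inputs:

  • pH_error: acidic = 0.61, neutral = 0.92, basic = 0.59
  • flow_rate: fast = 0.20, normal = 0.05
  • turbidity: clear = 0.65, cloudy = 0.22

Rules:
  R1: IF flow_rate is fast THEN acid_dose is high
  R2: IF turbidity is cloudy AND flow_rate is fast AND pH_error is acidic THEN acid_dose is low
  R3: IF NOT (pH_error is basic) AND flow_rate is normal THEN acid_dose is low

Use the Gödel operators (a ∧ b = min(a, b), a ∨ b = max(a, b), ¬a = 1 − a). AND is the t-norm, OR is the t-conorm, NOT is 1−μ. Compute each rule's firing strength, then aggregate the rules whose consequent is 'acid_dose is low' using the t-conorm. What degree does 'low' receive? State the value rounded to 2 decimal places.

0.20

R1: fast=0.20 → w = 0.20
R2: cloudy=0.22, fast=0.20, acidic=0.61; AND[min(a, b)] → w = 0.20
R3: ¬basic=1−0.59=0.41, normal=0.05; AND[min(a, b)] → w = 0.05
Rules with consequent 'low': {R2, R3} → strengths 0.20, 0.05
Aggregate via t-conorm [max(a, b)]: 0.20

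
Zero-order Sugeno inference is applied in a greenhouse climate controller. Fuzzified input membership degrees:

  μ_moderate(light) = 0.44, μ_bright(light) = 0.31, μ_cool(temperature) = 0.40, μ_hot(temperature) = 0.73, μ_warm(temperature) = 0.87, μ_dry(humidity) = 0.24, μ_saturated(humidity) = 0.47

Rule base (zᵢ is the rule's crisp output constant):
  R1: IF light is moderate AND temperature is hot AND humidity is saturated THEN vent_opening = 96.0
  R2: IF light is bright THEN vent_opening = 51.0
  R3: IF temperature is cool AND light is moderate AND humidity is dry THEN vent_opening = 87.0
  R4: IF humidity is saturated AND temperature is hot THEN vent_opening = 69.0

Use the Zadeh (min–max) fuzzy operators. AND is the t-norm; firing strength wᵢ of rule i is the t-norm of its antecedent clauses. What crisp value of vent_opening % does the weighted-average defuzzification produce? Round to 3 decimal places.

76.274

R1 (z=96.0): moderate=0.44, hot=0.73, saturated=0.47; AND[min(a, b)] → w = 0.44
R2 (z=51.0): bright=0.31 → w = 0.31
R3 (z=87.0): cool=0.40, moderate=0.44, dry=0.24; AND[min(a, b)] → w = 0.24
R4 (z=69.0): saturated=0.47, hot=0.73; AND[min(a, b)] → w = 0.47
Weighted average = (0.44·96.0 + 0.31·51.0 + 0.24·87.0 + 0.47·69.0) / (0.44 + 0.31 + 0.24 + 0.47)
  = 111.3600 / 1.4600 = 76.274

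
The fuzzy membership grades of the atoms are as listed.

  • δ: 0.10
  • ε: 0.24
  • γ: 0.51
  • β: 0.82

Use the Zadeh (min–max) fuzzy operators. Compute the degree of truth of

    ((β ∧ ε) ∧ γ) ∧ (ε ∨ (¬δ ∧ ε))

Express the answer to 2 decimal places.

β ∧ ε = min(a, b) on (0.82, 0.24) = 0.24
(β ∧ ε) ∧ γ = min(a, b) on (0.24, 0.51) = 0.24
¬δ = 1 − 0.10 = 0.90
¬δ ∧ ε = min(a, b) on (0.90, 0.24) = 0.24
ε ∨ (¬δ ∧ ε) = max(a, b) on (0.24, 0.24) = 0.24
((β ∧ ε) ∧ γ) ∧ (ε ∨ (¬δ ∧ ε)) = min(a, b) on (0.24, 0.24) = 0.24

0.24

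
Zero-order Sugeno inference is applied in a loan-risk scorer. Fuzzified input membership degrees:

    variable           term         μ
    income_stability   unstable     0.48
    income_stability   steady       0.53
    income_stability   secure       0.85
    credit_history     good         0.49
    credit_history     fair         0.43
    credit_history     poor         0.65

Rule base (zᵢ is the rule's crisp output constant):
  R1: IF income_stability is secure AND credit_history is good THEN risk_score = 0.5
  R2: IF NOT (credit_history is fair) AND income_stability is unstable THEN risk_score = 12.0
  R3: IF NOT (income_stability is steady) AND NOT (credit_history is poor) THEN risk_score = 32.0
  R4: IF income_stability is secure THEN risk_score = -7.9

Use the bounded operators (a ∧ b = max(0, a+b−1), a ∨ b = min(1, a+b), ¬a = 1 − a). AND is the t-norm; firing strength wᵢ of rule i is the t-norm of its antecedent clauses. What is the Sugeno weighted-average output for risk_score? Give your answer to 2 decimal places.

-4.79

R1 (z=0.5): secure=0.85, good=0.49; AND[max(0, a+b−1)] → w = 0.34
R2 (z=12.0): ¬fair=1−0.43=0.57, unstable=0.48; AND[max(0, a+b−1)] → w = 0.05
R3 (z=32.0): ¬steady=1−0.53=0.47, ¬poor=1−0.65=0.35; AND[max(0, a+b−1)] → w = 0.00
R4 (z=-7.9): secure=0.85 → w = 0.85
Weighted average = (0.34·0.5 + 0.05·12.0 + 0.00·32.0 + 0.85·-7.9) / (0.34 + 0.05 + 0.00 + 0.85)
  = -5.9450 / 1.2400 = -4.79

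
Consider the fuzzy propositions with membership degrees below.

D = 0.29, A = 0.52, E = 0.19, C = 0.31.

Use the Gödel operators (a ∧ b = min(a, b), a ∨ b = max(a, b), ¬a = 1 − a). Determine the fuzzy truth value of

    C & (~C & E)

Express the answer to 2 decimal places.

0.19

~C = 1 − 0.31 = 0.69
~C & E = min(a, b) on (0.69, 0.19) = 0.19
C & (~C & E) = min(a, b) on (0.31, 0.19) = 0.19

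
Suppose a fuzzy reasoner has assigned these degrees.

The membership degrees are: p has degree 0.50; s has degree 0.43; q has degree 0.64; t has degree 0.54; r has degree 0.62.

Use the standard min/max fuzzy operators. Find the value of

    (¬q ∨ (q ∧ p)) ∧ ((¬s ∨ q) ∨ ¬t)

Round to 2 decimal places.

0.50

¬q = 1 − 0.64 = 0.36
q ∧ p = min(a, b) on (0.64, 0.50) = 0.50
¬q ∨ (q ∧ p) = max(a, b) on (0.36, 0.50) = 0.50
¬s = 1 − 0.43 = 0.57
¬s ∨ q = max(a, b) on (0.57, 0.64) = 0.64
¬t = 1 − 0.54 = 0.46
(¬s ∨ q) ∨ ¬t = max(a, b) on (0.64, 0.46) = 0.64
(¬q ∨ (q ∧ p)) ∧ ((¬s ∨ q) ∨ ¬t) = min(a, b) on (0.50, 0.64) = 0.50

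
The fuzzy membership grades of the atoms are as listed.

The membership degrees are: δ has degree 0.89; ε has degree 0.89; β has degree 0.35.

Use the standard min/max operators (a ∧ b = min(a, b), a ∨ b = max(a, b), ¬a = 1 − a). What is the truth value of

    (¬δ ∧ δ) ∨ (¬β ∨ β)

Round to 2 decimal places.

0.65

¬δ = 1 − 0.89 = 0.11
¬δ ∧ δ = min(a, b) on (0.11, 0.89) = 0.11
¬β = 1 − 0.35 = 0.65
¬β ∨ β = max(a, b) on (0.65, 0.35) = 0.65
(¬δ ∧ δ) ∨ (¬β ∨ β) = max(a, b) on (0.11, 0.65) = 0.65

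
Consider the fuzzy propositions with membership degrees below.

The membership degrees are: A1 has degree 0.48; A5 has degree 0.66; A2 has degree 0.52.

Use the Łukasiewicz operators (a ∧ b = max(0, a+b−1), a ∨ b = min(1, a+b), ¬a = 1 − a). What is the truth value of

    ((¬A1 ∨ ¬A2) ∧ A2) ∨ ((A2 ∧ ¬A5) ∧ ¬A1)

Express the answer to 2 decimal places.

¬A1 = 1 − 0.48 = 0.52
¬A2 = 1 − 0.52 = 0.48
¬A1 ∨ ¬A2 = min(1, a+b) on (0.52, 0.48) = 1.00
(¬A1 ∨ ¬A2) ∧ A2 = max(0, a+b−1) on (1.00, 0.52) = 0.52
¬A5 = 1 − 0.66 = 0.34
A2 ∧ ¬A5 = max(0, a+b−1) on (0.52, 0.34) = 0.00
¬A1 = 1 − 0.48 = 0.52
(A2 ∧ ¬A5) ∧ ¬A1 = max(0, a+b−1) on (0.00, 0.52) = 0.00
((¬A1 ∨ ¬A2) ∧ A2) ∨ ((A2 ∧ ¬A5) ∧ ¬A1) = min(1, a+b) on (0.52, 0.00) = 0.52

0.52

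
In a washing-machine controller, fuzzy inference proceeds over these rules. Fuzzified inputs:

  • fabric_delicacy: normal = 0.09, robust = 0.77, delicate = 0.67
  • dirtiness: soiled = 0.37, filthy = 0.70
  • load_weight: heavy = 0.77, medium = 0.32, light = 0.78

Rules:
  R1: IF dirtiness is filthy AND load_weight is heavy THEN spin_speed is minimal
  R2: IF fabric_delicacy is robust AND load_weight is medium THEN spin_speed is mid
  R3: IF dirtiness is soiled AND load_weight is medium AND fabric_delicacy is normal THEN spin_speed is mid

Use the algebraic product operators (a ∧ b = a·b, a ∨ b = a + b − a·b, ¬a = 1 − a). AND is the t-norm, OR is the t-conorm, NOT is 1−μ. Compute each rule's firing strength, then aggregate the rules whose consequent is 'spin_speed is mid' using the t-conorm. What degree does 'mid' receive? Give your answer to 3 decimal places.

0.254

R1: filthy=0.70, heavy=0.77; AND[a·b] → w = 0.5390
R2: robust=0.77, medium=0.32; AND[a·b] → w = 0.2464
R3: soiled=0.37, medium=0.32, normal=0.09; AND[a·b] → w = 0.0107
Rules with consequent 'mid': {R2, R3} → strengths 0.2464, 0.0107
Aggregate via t-conorm [a + b − a·b]: 0.2544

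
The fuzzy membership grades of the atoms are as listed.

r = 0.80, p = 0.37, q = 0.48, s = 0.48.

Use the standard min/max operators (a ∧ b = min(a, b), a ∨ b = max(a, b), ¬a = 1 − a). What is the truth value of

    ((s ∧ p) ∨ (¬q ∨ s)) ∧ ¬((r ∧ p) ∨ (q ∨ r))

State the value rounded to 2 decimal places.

s ∧ p = min(a, b) on (0.48, 0.37) = 0.37
¬q = 1 − 0.48 = 0.52
¬q ∨ s = max(a, b) on (0.52, 0.48) = 0.52
(s ∧ p) ∨ (¬q ∨ s) = max(a, b) on (0.37, 0.52) = 0.52
r ∧ p = min(a, b) on (0.80, 0.37) = 0.37
q ∨ r = max(a, b) on (0.48, 0.80) = 0.80
(r ∧ p) ∨ (q ∨ r) = max(a, b) on (0.37, 0.80) = 0.80
¬((r ∧ p) ∨ (q ∨ r)) = 1 − 0.80 = 0.20
((s ∧ p) ∨ (¬q ∨ s)) ∧ ¬((r ∧ p) ∨ (q ∨ r)) = min(a, b) on (0.52, 0.20) = 0.20

0.20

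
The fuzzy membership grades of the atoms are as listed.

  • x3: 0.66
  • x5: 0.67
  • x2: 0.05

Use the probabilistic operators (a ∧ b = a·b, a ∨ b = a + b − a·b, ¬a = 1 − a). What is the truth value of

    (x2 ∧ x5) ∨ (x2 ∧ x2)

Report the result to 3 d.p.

x2 ∧ x5 = a·b on (0.0500, 0.6700) = 0.0335
x2 ∧ x2 = a·b on (0.0500, 0.0500) = 0.0025
(x2 ∧ x5) ∨ (x2 ∧ x2) = a + b − a·b on (0.0335, 0.0025) = 0.0359

0.036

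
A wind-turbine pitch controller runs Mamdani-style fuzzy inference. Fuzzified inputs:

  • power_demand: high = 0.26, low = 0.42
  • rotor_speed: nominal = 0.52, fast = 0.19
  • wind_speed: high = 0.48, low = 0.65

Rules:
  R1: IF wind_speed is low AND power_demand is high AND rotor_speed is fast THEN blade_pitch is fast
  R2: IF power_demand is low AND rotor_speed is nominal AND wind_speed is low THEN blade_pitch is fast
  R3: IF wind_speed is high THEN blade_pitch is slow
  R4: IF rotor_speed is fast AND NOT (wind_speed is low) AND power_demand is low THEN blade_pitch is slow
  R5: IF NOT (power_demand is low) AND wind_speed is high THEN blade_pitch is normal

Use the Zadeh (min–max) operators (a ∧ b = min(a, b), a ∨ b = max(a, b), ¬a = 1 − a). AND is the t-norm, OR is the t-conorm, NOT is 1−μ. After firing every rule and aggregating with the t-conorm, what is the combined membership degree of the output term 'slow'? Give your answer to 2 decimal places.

R1: low=0.65, high=0.26, fast=0.19; AND[min(a, b)] → w = 0.19
R2: low=0.42, nominal=0.52, low=0.65; AND[min(a, b)] → w = 0.42
R3: high=0.48 → w = 0.48
R4: fast=0.19, ¬low=1−0.65=0.35, low=0.42; AND[min(a, b)] → w = 0.19
R5: ¬low=1−0.42=0.58, high=0.48; AND[min(a, b)] → w = 0.48
Rules with consequent 'slow': {R3, R4} → strengths 0.48, 0.19
Aggregate via t-conorm [max(a, b)]: 0.48

0.48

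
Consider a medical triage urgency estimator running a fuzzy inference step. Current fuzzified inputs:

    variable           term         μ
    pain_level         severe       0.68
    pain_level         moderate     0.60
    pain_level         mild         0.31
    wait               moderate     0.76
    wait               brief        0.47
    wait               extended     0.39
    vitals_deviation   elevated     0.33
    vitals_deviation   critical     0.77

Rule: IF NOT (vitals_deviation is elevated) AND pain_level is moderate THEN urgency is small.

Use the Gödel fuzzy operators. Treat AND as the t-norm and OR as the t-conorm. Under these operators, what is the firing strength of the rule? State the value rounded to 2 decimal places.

firing strength: ¬elevated=1−0.33=0.67, moderate=0.60; AND[min(a, b)] → w = 0.60

0.60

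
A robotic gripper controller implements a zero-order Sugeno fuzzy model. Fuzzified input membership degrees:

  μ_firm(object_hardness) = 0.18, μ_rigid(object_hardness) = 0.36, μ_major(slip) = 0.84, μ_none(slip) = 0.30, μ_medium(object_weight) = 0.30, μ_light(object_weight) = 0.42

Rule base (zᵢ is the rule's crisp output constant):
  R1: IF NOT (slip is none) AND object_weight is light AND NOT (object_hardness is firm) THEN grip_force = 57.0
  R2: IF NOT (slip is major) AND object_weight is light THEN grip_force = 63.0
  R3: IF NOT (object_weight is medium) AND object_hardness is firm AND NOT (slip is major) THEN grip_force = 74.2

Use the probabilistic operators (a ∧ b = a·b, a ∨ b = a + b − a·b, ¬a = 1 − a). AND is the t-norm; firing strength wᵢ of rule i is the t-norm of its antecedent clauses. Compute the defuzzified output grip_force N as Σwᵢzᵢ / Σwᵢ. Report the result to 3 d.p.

R1 (z=57.0): ¬none=1−0.30=0.70, light=0.42, ¬firm=1−0.18=0.82; AND[a·b] → w = 0.2411
R2 (z=63.0): ¬major=1−0.84=0.16, light=0.42; AND[a·b] → w = 0.0672
R3 (z=74.2): ¬medium=1−0.30=0.70, firm=0.18, ¬major=1−0.84=0.16; AND[a·b] → w = 0.0202
Weighted average = (0.2411·57.0 + 0.0672·63.0 + 0.0202·74.2) / (0.2411 + 0.0672 + 0.0202)
  = 19.4710 / 0.3284 = 59.283

59.283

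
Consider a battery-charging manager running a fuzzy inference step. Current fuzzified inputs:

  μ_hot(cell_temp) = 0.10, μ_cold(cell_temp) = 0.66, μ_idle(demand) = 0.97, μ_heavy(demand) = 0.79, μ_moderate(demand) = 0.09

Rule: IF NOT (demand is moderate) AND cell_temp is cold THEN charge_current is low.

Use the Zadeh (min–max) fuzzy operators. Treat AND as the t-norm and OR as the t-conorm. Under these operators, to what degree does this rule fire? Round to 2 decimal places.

0.66

firing strength: ¬moderate=1−0.09=0.91, cold=0.66; AND[min(a, b)] → w = 0.66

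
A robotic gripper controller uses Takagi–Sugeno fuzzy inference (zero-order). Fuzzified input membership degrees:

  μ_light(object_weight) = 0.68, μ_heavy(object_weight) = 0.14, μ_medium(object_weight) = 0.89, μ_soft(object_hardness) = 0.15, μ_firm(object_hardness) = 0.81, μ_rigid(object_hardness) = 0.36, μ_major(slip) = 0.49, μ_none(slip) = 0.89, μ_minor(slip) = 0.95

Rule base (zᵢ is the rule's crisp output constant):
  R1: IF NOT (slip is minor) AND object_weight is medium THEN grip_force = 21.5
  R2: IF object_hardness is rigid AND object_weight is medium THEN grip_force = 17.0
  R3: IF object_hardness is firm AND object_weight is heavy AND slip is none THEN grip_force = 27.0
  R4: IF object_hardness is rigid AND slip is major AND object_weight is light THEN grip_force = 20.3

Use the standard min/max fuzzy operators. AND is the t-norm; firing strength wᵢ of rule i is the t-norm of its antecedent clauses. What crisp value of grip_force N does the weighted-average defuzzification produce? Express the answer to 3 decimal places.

20.091

R1 (z=21.5): ¬minor=1−0.95=0.05, medium=0.89; AND[min(a, b)] → w = 0.05
R2 (z=17.0): rigid=0.36, medium=0.89; AND[min(a, b)] → w = 0.36
R3 (z=27.0): firm=0.81, heavy=0.14, none=0.89; AND[min(a, b)] → w = 0.14
R4 (z=20.3): rigid=0.36, major=0.49, light=0.68; AND[min(a, b)] → w = 0.36
Weighted average = (0.05·21.5 + 0.36·17.0 + 0.14·27.0 + 0.36·20.3) / (0.05 + 0.36 + 0.14 + 0.36)
  = 18.2830 / 0.9100 = 20.091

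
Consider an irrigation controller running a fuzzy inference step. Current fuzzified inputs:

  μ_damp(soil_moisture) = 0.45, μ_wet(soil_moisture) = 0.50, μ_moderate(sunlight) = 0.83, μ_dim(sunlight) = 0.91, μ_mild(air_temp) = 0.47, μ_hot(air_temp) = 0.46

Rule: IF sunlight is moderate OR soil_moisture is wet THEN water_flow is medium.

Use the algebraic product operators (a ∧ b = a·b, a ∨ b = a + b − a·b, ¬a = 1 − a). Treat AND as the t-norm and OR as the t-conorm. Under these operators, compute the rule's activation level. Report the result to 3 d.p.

firing strength: moderate=0.83, wet=0.50; OR[a + b − a·b] → w = 0.9150

0.915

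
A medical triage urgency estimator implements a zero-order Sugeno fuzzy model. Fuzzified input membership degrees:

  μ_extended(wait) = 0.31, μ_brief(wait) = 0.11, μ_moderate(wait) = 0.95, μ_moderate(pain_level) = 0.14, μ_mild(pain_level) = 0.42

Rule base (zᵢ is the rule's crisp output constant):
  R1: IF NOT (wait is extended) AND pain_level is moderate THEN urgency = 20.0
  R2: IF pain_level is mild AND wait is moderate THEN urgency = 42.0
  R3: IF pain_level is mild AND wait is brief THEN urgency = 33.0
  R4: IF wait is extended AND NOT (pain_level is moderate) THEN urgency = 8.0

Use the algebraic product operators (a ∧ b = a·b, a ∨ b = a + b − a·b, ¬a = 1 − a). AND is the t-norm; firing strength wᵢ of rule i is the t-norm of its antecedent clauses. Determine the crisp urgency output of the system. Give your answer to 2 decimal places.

27.64

R1 (z=20.0): ¬extended=1−0.31=0.69, moderate=0.14; AND[a·b] → w = 0.0966
R2 (z=42.0): mild=0.42, moderate=0.95; AND[a·b] → w = 0.3990
R3 (z=33.0): mild=0.42, brief=0.11; AND[a·b] → w = 0.0462
R4 (z=8.0): extended=0.31, ¬moderate=1−0.14=0.86; AND[a·b] → w = 0.2666
Weighted average = (0.0966·20.0 + 0.3990·42.0 + 0.0462·33.0 + 0.2666·8.0) / (0.0966 + 0.3990 + 0.0462 + 0.2666)
  = 22.3474 / 0.8084 = 27.64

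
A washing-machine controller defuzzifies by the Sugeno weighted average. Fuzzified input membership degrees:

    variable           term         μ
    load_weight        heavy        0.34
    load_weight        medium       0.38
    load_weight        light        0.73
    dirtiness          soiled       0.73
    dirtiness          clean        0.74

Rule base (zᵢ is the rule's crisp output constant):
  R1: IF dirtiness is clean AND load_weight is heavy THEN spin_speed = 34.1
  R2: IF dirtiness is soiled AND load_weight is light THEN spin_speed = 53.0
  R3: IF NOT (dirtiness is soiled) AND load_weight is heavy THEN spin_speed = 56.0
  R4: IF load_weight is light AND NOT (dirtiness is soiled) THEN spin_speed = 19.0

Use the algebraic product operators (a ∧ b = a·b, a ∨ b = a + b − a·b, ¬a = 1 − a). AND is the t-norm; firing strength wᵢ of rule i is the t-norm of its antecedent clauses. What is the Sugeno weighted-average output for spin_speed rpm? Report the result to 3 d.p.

R1 (z=34.1): clean=0.74, heavy=0.34; AND[a·b] → w = 0.2516
R2 (z=53.0): soiled=0.73, light=0.73; AND[a·b] → w = 0.5329
R3 (z=56.0): ¬soiled=1−0.73=0.27, heavy=0.34; AND[a·b] → w = 0.0918
R4 (z=19.0): light=0.73, ¬soiled=1−0.73=0.27; AND[a·b] → w = 0.1971
Weighted average = (0.2516·34.1 + 0.5329·53.0 + 0.0918·56.0 + 0.1971·19.0) / (0.2516 + 0.5329 + 0.0918 + 0.1971)
  = 45.7090 / 1.0734 = 42.583

42.583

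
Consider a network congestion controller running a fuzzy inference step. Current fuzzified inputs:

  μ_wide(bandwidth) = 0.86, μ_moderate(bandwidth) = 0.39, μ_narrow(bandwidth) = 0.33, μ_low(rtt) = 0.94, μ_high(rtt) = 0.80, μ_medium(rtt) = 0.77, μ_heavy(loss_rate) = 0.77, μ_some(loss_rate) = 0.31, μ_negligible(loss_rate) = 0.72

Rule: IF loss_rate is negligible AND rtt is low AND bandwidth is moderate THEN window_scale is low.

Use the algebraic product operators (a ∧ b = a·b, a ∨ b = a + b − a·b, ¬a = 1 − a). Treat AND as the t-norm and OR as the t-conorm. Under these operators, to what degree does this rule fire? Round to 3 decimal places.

0.264

firing strength: negligible=0.72, low=0.94, moderate=0.39; AND[a·b] → w = 0.2640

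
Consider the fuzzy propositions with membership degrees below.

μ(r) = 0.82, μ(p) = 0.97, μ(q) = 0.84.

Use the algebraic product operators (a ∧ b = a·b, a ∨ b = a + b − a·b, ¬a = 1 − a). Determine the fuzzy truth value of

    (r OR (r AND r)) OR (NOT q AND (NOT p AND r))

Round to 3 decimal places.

r AND r = a·b on (0.8200, 0.8200) = 0.6724
r OR (r AND r) = a + b − a·b on (0.8200, 0.6724) = 0.9410
NOT q = 1 − 0.8400 = 0.1600
NOT p = 1 − 0.9700 = 0.0300
NOT p AND r = a·b on (0.0300, 0.8200) = 0.0246
NOT q AND (NOT p AND r) = a·b on (0.1600, 0.0246) = 0.0039
(r OR (r AND r)) OR (NOT q AND (NOT p AND r)) = a + b − a·b on (0.9410, 0.0039) = 0.9413

0.941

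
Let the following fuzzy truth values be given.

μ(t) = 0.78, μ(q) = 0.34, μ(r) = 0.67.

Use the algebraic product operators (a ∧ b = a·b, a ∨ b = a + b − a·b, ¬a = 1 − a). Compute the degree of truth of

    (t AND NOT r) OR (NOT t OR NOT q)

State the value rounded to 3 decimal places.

NOT r = 1 − 0.6700 = 0.3300
t AND NOT r = a·b on (0.7800, 0.3300) = 0.2574
NOT t = 1 − 0.7800 = 0.2200
NOT q = 1 − 0.3400 = 0.6600
NOT t OR NOT q = a + b − a·b on (0.2200, 0.6600) = 0.7348
(t AND NOT r) OR (NOT t OR NOT q) = a + b − a·b on (0.2574, 0.7348) = 0.8031

0.803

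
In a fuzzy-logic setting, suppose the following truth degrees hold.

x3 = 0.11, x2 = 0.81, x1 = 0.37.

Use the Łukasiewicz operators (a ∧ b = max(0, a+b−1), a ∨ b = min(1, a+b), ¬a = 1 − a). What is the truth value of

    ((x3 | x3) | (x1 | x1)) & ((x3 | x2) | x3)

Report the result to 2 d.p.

0.96

x3 | x3 = min(1, a+b) on (0.11, 0.11) = 0.22
x1 | x1 = min(1, a+b) on (0.37, 0.37) = 0.74
(x3 | x3) | (x1 | x1) = min(1, a+b) on (0.22, 0.74) = 0.96
x3 | x2 = min(1, a+b) on (0.11, 0.81) = 0.92
(x3 | x2) | x3 = min(1, a+b) on (0.92, 0.11) = 1.00
((x3 | x3) | (x1 | x1)) & ((x3 | x2) | x3) = max(0, a+b−1) on (0.96, 1.00) = 0.96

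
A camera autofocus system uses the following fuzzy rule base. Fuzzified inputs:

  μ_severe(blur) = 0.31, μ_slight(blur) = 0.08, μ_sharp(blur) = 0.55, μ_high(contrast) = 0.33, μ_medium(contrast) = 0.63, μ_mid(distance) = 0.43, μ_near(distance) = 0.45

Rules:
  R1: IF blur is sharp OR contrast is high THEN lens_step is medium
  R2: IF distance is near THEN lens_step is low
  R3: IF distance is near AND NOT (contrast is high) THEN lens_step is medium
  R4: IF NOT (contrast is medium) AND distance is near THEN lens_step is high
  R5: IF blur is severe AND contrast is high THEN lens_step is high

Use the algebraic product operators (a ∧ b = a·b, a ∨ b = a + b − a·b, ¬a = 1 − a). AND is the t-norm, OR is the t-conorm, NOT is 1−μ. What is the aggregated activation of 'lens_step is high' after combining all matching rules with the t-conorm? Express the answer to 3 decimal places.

R1: sharp=0.55, high=0.33; OR[a + b − a·b] → w = 0.6985
R2: near=0.45 → w = 0.4500
R3: near=0.45, ¬high=1−0.33=0.67; AND[a·b] → w = 0.3015
R4: ¬medium=1−0.63=0.37, near=0.45; AND[a·b] → w = 0.1665
R5: severe=0.31, high=0.33; AND[a·b] → w = 0.1023
Rules with consequent 'high': {R4, R5} → strengths 0.1665, 0.1023
Aggregate via t-conorm [a + b − a·b]: 0.2518

0.252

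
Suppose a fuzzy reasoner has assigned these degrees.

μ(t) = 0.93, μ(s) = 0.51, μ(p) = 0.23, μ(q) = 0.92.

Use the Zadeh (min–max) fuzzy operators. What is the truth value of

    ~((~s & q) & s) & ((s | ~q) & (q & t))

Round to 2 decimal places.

0.51

~s = 1 − 0.51 = 0.49
~s & q = min(a, b) on (0.49, 0.92) = 0.49
(~s & q) & s = min(a, b) on (0.49, 0.51) = 0.49
~((~s & q) & s) = 1 − 0.49 = 0.51
~q = 1 − 0.92 = 0.08
s | ~q = max(a, b) on (0.51, 0.08) = 0.51
q & t = min(a, b) on (0.92, 0.93) = 0.92
(s | ~q) & (q & t) = min(a, b) on (0.51, 0.92) = 0.51
~((~s & q) & s) & ((s | ~q) & (q & t)) = min(a, b) on (0.51, 0.51) = 0.51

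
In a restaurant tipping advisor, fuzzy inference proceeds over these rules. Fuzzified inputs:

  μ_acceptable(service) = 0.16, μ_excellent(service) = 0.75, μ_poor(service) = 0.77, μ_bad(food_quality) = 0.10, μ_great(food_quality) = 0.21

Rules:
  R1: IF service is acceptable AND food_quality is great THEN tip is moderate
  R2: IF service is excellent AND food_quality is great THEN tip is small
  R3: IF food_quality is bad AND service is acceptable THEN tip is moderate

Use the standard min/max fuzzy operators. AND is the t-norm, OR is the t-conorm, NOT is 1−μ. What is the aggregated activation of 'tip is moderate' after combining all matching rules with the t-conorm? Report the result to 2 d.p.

0.16

R1: acceptable=0.16, great=0.21; AND[min(a, b)] → w = 0.16
R2: excellent=0.75, great=0.21; AND[min(a, b)] → w = 0.21
R3: bad=0.10, acceptable=0.16; AND[min(a, b)] → w = 0.10
Rules with consequent 'moderate': {R1, R3} → strengths 0.16, 0.10
Aggregate via t-conorm [max(a, b)]: 0.16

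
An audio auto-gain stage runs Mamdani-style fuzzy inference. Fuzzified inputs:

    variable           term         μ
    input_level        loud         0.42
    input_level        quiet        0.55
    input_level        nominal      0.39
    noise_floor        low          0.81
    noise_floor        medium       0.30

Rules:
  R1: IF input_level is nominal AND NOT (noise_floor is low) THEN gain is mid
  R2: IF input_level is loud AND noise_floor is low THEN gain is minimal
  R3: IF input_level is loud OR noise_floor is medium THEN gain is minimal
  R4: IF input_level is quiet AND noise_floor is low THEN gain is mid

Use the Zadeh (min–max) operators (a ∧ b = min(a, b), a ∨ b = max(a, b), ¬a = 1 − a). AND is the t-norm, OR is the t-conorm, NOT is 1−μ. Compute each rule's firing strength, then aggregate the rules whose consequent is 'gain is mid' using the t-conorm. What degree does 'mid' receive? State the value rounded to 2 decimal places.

R1: nominal=0.39, ¬low=1−0.81=0.19; AND[min(a, b)] → w = 0.19
R2: loud=0.42, low=0.81; AND[min(a, b)] → w = 0.42
R3: loud=0.42, medium=0.30; OR[max(a, b)] → w = 0.42
R4: quiet=0.55, low=0.81; AND[min(a, b)] → w = 0.55
Rules with consequent 'mid': {R1, R4} → strengths 0.19, 0.55
Aggregate via t-conorm [max(a, b)]: 0.55

0.55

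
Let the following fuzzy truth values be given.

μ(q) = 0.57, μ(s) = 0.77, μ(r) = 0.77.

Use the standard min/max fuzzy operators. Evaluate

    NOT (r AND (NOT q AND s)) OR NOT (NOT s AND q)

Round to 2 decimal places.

NOT q = 1 − 0.57 = 0.43
NOT q AND s = min(a, b) on (0.43, 0.77) = 0.43
r AND (NOT q AND s) = min(a, b) on (0.77, 0.43) = 0.43
NOT (r AND (NOT q AND s)) = 1 − 0.43 = 0.57
NOT s = 1 − 0.77 = 0.23
NOT s AND q = min(a, b) on (0.23, 0.57) = 0.23
NOT (NOT s AND q) = 1 − 0.23 = 0.77
NOT (r AND (NOT q AND s)) OR NOT (NOT s AND q) = max(a, b) on (0.57, 0.77) = 0.77

0.77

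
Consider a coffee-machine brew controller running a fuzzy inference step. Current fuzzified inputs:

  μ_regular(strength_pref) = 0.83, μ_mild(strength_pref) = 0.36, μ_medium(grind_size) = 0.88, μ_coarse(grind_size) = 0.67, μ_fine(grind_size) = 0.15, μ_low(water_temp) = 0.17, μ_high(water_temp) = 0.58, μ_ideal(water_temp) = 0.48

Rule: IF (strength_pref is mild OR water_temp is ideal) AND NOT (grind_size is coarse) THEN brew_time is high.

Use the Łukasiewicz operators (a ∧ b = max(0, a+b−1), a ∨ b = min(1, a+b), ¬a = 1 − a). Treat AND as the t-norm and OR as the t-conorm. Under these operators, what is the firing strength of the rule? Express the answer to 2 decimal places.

firing strength: (mild=0.36 OR ideal=0.48) = 0.84; AND[max(0, a+b−1)] with ¬coarse=1−0.67=0.33 → w = 0.17

0.17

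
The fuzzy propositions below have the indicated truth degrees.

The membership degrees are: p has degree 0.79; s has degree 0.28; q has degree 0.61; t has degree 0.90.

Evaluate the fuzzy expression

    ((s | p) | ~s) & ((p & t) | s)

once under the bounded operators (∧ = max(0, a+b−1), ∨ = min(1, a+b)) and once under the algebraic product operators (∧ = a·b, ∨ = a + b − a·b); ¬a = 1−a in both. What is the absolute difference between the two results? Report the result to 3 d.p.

Under bounded:
  s | p = min(1, a+b) on (0.28, 0.79) = 1.00
  ~s = 1 − 0.28 = 0.72
  (s | p) | ~s = min(1, a+b) on (1.00, 0.72) = 1.00
  p & t = max(0, a+b−1) on (0.79, 0.90) = 0.69
  (p & t) | s = min(1, a+b) on (0.69, 0.28) = 0.97
  ((s | p) | ~s) & ((p & t) | s) = max(0, a+b−1) on (1.00, 0.97) = 0.97
  → value = 0.9700
Under algebraic product:
  s | p = a + b − a·b on (0.2800, 0.7900) = 0.8488
  ~s = 1 − 0.2800 = 0.7200
  (s | p) | ~s = a + b − a·b on (0.8488, 0.7200) = 0.9577
  p & t = a·b on (0.7900, 0.9000) = 0.7110
  (p & t) | s = a + b − a·b on (0.7110, 0.2800) = 0.7919
  ((s | p) | ~s) & ((p & t) | s) = a·b on (0.9577, 0.7919) = 0.7584
  → value = 0.7584
|0.9700 − 0.7584| = 0.212

0.212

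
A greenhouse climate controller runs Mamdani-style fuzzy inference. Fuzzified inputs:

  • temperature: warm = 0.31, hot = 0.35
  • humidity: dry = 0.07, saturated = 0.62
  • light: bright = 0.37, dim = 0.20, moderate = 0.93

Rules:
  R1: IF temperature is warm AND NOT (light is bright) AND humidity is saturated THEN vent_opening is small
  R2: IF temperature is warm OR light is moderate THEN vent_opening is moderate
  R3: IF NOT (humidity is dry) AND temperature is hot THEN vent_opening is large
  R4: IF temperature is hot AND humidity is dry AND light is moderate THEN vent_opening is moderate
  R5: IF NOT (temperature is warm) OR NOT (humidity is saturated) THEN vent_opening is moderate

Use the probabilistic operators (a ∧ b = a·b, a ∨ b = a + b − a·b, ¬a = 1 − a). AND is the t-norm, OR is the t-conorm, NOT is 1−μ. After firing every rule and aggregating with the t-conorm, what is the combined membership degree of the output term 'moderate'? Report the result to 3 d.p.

0.991

R1: warm=0.31, ¬bright=1−0.37=0.63, saturated=0.62; AND[a·b] → w = 0.1211
R2: warm=0.31, moderate=0.93; OR[a + b − a·b] → w = 0.9517
R3: ¬dry=1−0.07=0.93, hot=0.35; AND[a·b] → w = 0.3255
R4: hot=0.35, dry=0.07, moderate=0.93; AND[a·b] → w = 0.0228
R5: ¬warm=1−0.31=0.69, ¬saturated=1−0.62=0.38; OR[a + b − a·b] → w = 0.8078
Rules with consequent 'moderate': {R2, R4, R5} → strengths 0.9517, 0.0228, 0.8078
Aggregate via t-conorm [a + b − a·b]: 0.9909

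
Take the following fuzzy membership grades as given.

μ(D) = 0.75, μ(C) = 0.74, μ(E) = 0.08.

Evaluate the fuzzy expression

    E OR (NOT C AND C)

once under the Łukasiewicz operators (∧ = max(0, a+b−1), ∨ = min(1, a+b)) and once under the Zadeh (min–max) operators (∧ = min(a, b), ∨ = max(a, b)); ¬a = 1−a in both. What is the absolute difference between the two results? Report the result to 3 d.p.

0.180

Under Łukasiewicz:
  NOT C = 1 − 0.74 = 0.26
  NOT C AND C = max(0, a+b−1) on (0.26, 0.74) = 0.00
  E OR (NOT C AND C) = min(1, a+b) on (0.08, 0.00) = 0.08
  → value = 0.0800
Under Zadeh (min–max):
  NOT C = 1 − 0.74 = 0.26
  NOT C AND C = min(a, b) on (0.26, 0.74) = 0.26
  E OR (NOT C AND C) = max(a, b) on (0.08, 0.26) = 0.26
  → value = 0.2600
|0.0800 − 0.2600| = 0.180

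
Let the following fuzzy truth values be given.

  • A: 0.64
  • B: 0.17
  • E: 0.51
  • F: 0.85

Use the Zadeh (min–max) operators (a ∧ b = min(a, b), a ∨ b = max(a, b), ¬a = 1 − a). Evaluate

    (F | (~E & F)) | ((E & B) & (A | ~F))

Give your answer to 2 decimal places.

0.85

~E = 1 − 0.51 = 0.49
~E & F = min(a, b) on (0.49, 0.85) = 0.49
F | (~E & F) = max(a, b) on (0.85, 0.49) = 0.85
E & B = min(a, b) on (0.51, 0.17) = 0.17
~F = 1 − 0.85 = 0.15
A | ~F = max(a, b) on (0.64, 0.15) = 0.64
(E & B) & (A | ~F) = min(a, b) on (0.17, 0.64) = 0.17
(F | (~E & F)) | ((E & B) & (A | ~F)) = max(a, b) on (0.85, 0.17) = 0.85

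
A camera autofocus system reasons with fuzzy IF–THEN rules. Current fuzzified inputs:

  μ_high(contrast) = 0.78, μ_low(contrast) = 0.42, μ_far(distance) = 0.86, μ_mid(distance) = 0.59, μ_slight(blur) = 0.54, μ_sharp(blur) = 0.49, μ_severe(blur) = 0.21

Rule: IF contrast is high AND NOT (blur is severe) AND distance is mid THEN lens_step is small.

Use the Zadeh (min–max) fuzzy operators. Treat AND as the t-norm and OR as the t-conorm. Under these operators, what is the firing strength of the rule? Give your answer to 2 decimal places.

0.59

firing strength: high=0.78, ¬severe=1−0.21=0.79, mid=0.59; AND[min(a, b)] → w = 0.59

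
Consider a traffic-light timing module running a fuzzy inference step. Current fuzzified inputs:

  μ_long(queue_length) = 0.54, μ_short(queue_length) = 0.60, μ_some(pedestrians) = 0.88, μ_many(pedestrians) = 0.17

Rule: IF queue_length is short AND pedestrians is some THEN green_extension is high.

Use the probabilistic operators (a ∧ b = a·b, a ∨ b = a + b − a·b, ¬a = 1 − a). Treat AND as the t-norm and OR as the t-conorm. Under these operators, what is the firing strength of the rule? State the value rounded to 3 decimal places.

0.528

firing strength: short=0.60, some=0.88; AND[a·b] → w = 0.5280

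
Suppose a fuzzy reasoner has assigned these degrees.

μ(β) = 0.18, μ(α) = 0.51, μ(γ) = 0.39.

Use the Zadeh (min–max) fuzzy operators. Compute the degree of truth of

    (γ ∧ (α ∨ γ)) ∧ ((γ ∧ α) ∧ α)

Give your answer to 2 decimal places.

α ∨ γ = max(a, b) on (0.51, 0.39) = 0.51
γ ∧ (α ∨ γ) = min(a, b) on (0.39, 0.51) = 0.39
γ ∧ α = min(a, b) on (0.39, 0.51) = 0.39
(γ ∧ α) ∧ α = min(a, b) on (0.39, 0.51) = 0.39
(γ ∧ (α ∨ γ)) ∧ ((γ ∧ α) ∧ α) = min(a, b) on (0.39, 0.39) = 0.39

0.39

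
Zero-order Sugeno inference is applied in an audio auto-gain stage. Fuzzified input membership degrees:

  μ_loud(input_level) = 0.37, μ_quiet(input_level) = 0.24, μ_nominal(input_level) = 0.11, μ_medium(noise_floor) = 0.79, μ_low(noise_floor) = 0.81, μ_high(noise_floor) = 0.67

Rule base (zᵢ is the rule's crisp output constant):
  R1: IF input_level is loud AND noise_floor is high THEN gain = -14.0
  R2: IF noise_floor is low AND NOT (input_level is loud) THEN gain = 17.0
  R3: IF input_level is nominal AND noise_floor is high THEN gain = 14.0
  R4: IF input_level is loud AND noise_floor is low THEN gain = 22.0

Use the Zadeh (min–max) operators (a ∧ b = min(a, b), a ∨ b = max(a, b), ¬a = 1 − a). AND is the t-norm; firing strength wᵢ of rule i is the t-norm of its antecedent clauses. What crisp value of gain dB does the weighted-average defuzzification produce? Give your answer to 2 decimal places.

10.28

R1 (z=-14.0): loud=0.37, high=0.67; AND[min(a, b)] → w = 0.37
R2 (z=17.0): low=0.81, ¬loud=1−0.37=0.63; AND[min(a, b)] → w = 0.63
R3 (z=14.0): nominal=0.11, high=0.67; AND[min(a, b)] → w = 0.11
R4 (z=22.0): loud=0.37, low=0.81; AND[min(a, b)] → w = 0.37
Weighted average = (0.37·-14.0 + 0.63·17.0 + 0.11·14.0 + 0.37·22.0) / (0.37 + 0.63 + 0.11 + 0.37)
  = 15.2100 / 1.4800 = 10.28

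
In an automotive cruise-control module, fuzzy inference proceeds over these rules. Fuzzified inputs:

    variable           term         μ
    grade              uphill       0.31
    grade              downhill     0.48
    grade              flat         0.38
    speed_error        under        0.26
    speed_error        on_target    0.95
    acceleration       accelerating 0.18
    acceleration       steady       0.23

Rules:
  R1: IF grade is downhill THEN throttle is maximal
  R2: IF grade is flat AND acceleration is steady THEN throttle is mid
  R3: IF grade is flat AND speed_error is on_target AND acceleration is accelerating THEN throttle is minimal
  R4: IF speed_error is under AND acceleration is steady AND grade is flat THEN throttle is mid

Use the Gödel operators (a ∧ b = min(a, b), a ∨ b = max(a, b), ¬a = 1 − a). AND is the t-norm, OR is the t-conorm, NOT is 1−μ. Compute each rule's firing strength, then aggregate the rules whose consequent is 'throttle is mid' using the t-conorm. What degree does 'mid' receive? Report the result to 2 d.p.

0.23

R1: downhill=0.48 → w = 0.48
R2: flat=0.38, steady=0.23; AND[min(a, b)] → w = 0.23
R3: flat=0.38, on_target=0.95, accelerating=0.18; AND[min(a, b)] → w = 0.18
R4: under=0.26, steady=0.23, flat=0.38; AND[min(a, b)] → w = 0.23
Rules with consequent 'mid': {R2, R4} → strengths 0.23, 0.23
Aggregate via t-conorm [max(a, b)]: 0.23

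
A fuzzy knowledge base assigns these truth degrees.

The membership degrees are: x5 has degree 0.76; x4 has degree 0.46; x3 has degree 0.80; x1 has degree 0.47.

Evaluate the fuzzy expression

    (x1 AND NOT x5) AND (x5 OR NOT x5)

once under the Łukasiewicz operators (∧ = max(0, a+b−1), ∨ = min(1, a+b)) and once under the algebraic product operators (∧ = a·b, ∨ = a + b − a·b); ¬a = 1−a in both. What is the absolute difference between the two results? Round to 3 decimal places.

Under Łukasiewicz:
  NOT x5 = 1 − 0.76 = 0.24
  x1 AND NOT x5 = max(0, a+b−1) on (0.47, 0.24) = 0.00
  NOT x5 = 1 − 0.76 = 0.24
  x5 OR NOT x5 = min(1, a+b) on (0.76, 0.24) = 1.00
  (x1 AND NOT x5) AND (x5 OR NOT x5) = max(0, a+b−1) on (0.00, 1.00) = 0.00
  → value = 0.0000
Under algebraic product:
  NOT x5 = 1 − 0.7600 = 0.2400
  x1 AND NOT x5 = a·b on (0.4700, 0.2400) = 0.1128
  NOT x5 = 1 − 0.7600 = 0.2400
  x5 OR NOT x5 = a + b − a·b on (0.7600, 0.2400) = 0.8176
  (x1 AND NOT x5) AND (x5 OR NOT x5) = a·b on (0.1128, 0.8176) = 0.0922
  → value = 0.0922
|0.0000 − 0.0922| = 0.092

0.092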